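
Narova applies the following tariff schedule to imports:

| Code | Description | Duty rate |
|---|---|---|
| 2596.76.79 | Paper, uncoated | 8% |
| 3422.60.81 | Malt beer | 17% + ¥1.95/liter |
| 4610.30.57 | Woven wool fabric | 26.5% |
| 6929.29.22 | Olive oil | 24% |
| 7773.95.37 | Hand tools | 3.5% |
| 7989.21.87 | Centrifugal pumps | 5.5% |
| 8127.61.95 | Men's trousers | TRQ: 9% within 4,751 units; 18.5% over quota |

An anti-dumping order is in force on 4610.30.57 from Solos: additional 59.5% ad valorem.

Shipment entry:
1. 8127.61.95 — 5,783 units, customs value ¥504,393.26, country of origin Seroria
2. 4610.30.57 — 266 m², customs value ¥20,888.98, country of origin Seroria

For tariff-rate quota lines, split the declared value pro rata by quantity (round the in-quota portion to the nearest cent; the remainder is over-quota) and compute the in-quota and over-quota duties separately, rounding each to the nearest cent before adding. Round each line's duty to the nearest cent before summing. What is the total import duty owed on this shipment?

Line 1 (8127.61.95, Seroria, 5,783 units, ¥504,393.26):
Code 8127.61.95 is under a tariff-rate quota (threshold 4,751 units). In-quota: 4,751 units at 9%; over-quota: 1,032 units at 18.5%.
Pro-rata value split: in-quota = ¥504,393.26 × 4,751/5,783 = ¥414,382.22; over-quota = ¥504,393.26 − ¥414,382.22 = ¥90,011.04.
In-quota duty = ¥414,382.22 × 9% = ¥37,294.40. Over-quota duty = ¥90,011.04 × 18.5% = ¥16,652.04.
Line duty = ¥37,294.40 + ¥16,652.04 = ¥53,946.44.
Line 2 (4610.30.57, Seroria, 266 m², ¥20,888.98):
Base rate for 4610.30.57 is 26.5%.
The additional-duty order on 4610.30.57 targets Solos, not Seroria; it does not apply.
Duty = ¥20,888.98 × 26.5% = ¥5,535.58.
Total = ¥53,946.44 + ¥5,535.58 = ¥59,482.02.

¥59,482.02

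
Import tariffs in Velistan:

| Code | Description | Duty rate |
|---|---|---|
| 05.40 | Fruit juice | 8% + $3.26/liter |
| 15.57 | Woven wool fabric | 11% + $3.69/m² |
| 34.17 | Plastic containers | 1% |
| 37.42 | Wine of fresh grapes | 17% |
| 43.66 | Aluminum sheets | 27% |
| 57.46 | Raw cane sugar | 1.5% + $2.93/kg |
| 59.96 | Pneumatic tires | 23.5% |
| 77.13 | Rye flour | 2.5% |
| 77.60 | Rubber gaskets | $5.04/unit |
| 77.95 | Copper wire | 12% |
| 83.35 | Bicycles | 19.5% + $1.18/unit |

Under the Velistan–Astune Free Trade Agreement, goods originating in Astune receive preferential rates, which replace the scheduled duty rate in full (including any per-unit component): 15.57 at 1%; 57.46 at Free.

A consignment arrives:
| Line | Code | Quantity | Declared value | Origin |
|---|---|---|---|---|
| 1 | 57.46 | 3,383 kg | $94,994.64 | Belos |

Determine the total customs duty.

Line 1 (57.46, Belos, 3,383 kg, $94,994.64):
Base rate for 57.46 is 1.5% + $2.93/kg.
57.46 has an FTA preferential rate, but origin Belos is not Astune; base rate stands.
Duty = $94,994.64 × 1.5% + 3,383 × $2.93 = $11,337.11.

$11,337.11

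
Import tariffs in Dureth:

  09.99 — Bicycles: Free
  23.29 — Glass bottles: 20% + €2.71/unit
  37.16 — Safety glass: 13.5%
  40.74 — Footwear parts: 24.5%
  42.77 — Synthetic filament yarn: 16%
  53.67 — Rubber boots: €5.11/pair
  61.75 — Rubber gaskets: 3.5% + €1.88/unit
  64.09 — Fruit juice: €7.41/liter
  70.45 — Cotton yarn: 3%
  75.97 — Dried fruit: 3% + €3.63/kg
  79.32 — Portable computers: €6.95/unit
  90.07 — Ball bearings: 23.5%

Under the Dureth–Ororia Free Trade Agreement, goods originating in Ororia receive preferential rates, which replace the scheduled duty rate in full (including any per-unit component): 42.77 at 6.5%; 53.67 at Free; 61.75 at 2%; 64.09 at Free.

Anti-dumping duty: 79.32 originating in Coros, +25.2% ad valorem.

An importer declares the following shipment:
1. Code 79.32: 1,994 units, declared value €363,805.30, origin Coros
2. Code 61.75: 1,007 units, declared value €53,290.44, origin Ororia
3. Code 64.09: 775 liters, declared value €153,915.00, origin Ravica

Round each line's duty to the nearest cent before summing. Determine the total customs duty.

Line 1 (79.32, Coros, 1,994 units, €363,805.30):
Base rate for 79.32 is €6.95/unit.
Additional duty on 79.32 from Coros: +25.2% ad valorem. Applied ad valorem rate = 25.2%.
Duty = €363,805.30 × 25.2% + 1,994 × €6.95 = €105,537.24.
Line 2 (61.75, Ororia, 1,007 units, €53,290.44):
Base rate for 61.75 is 3.5% + €1.88/unit.
Origin Ororia qualifies under the Dureth–Ororia agreement and 61.75 is covered: preferential rate 2% applies instead.
Duty = €53,290.44 × 2% = €1,065.81.
Line 3 (64.09, Ravica, 775 liters, €153,915.00):
Base rate for 64.09 is €7.41/liter.
64.09 has an FTA preferential rate, but origin Ravica is not Ororia; base rate stands.
Duty = 775 × €7.41 = €5,742.75.
Total = €105,537.24 + €1,065.81 + €5,742.75 = €112,345.80.

€112,345.80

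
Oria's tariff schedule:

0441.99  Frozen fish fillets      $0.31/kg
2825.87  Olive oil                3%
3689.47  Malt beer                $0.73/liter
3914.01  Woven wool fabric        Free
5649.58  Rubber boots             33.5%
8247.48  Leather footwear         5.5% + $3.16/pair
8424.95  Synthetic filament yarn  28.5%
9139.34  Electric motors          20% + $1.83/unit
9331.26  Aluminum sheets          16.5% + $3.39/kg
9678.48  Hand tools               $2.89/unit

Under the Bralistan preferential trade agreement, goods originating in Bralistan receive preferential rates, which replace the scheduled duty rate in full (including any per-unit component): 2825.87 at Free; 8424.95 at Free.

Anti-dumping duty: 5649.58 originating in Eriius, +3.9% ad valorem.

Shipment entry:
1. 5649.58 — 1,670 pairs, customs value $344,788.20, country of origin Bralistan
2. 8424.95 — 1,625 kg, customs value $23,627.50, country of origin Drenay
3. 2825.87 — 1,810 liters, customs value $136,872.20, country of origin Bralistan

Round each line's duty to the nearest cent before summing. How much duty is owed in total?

Line 1 (5649.58, Bralistan, 1,670 pairs, $344,788.20):
Base rate for 5649.58 is 33.5%.
Origin Bralistan is the FTA partner but 5649.58 is not on the preference list; base rate stands.
The additional-duty order on 5649.58 targets Eriius, not Bralistan; it does not apply.
Duty = $344,788.20 × 33.5% = $115,504.05.
Line 2 (8424.95, Drenay, 1,625 kg, $23,627.50):
Base rate for 8424.95 is 28.5%.
8424.95 has an FTA preferential rate, but origin Drenay is not Bralistan; base rate stands.
Duty = $23,627.50 × 28.5% = $6,733.84.
Line 3 (2825.87, Bralistan, 1,810 liters, $136,872.20):
Base rate for 2825.87 is 3%.
Origin Bralistan qualifies under the Oria–Bralistan agreement and 2825.87 is covered: preferential rate Free applies instead.
Duty = $136,872.20 × 0% = $0.00.
Total = $115,504.05 + $6,733.84 + $0.00 = $122,237.89.

$122,237.89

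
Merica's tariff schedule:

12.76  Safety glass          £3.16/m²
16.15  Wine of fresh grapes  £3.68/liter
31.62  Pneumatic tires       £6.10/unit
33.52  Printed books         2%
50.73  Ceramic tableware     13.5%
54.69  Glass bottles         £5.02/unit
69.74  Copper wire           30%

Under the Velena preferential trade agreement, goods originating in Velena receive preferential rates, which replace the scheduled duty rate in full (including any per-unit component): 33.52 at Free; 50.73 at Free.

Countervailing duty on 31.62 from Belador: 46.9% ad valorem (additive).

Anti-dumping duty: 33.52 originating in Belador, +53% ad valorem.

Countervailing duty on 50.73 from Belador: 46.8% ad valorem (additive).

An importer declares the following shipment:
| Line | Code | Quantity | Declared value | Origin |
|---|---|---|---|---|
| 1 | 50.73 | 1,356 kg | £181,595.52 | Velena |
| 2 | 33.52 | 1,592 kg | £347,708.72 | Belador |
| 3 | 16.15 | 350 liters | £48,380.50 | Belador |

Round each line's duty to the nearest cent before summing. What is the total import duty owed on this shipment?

Line 1 (50.73, Velena, 1,356 kg, £181,595.52):
Base rate for 50.73 is 13.5%.
Origin Velena qualifies under the Merica–Velena agreement and 50.73 is covered: preferential rate Free applies instead.
The additional-duty order on 50.73 targets Belador, not Velena; it does not apply.
Duty = £181,595.52 × 0% = £0.00.
Line 2 (33.52, Belador, 1,592 kg, £347,708.72):
Base rate for 33.52 is 2%.
33.52 has an FTA preferential rate, but origin Belador is not Velena; base rate stands.
Additional duty on 33.52 from Belador: +53%. Applied ad valorem rate: 2% + 53% = 55%.
Duty = £347,708.72 × 55% = £191,239.80.
Line 3 (16.15, Belador, 350 liters, £48,380.50):
Base rate for 16.15 is £3.68/liter.
Duty = 350 × £3.68 = £1,288.00.
Total = £0.00 + £191,239.80 + £1,288.00 = £192,527.80.

£192,527.80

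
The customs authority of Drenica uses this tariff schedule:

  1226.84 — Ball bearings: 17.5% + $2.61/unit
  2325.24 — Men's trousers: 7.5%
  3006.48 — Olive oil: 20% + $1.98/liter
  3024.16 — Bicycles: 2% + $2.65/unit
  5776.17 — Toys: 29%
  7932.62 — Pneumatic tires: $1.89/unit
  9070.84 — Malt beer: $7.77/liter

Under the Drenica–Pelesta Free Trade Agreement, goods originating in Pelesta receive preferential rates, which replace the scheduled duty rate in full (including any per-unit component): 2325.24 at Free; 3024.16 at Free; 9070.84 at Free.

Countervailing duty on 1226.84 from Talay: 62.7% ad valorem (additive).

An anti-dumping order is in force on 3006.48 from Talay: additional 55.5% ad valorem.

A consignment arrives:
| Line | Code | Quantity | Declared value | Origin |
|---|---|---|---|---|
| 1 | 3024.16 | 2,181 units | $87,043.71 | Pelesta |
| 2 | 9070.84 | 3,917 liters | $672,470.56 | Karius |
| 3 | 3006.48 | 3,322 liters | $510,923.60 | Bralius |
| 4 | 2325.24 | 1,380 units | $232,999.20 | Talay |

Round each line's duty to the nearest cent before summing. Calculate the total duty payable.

Line 1 (3024.16, Pelesta, 2,181 units, $87,043.71):
Base rate for 3024.16 is 2% + $2.65/unit.
Origin Pelesta qualifies under the Drenica–Pelesta agreement and 3024.16 is covered: preferential rate Free applies instead.
Duty = $87,043.71 × 0% = $0.00.
Line 2 (9070.84, Karius, 3,917 liters, $672,470.56):
Base rate for 9070.84 is $7.77/liter.
9070.84 has an FTA preferential rate, but origin Karius is not Pelesta; base rate stands.
Duty = 3,917 × $7.77 = $30,435.09.
Line 3 (3006.48, Bralius, 3,322 liters, $510,923.60):
Base rate for 3006.48 is 20% + $1.98/liter.
The additional-duty order on 3006.48 targets Talay, not Bralius; it does not apply.
Duty = $510,923.60 × 20% + 3,322 × $1.98 = $108,762.28.
Line 4 (2325.24, Talay, 1,380 units, $232,999.20):
Base rate for 2325.24 is 7.5%.
2325.24 has an FTA preferential rate, but origin Talay is not Pelesta; base rate stands.
Duty = $232,999.20 × 7.5% = $17,474.94.
Total = $0.00 + $30,435.09 + $108,762.28 + $17,474.94 = $156,672.31.

$156,672.31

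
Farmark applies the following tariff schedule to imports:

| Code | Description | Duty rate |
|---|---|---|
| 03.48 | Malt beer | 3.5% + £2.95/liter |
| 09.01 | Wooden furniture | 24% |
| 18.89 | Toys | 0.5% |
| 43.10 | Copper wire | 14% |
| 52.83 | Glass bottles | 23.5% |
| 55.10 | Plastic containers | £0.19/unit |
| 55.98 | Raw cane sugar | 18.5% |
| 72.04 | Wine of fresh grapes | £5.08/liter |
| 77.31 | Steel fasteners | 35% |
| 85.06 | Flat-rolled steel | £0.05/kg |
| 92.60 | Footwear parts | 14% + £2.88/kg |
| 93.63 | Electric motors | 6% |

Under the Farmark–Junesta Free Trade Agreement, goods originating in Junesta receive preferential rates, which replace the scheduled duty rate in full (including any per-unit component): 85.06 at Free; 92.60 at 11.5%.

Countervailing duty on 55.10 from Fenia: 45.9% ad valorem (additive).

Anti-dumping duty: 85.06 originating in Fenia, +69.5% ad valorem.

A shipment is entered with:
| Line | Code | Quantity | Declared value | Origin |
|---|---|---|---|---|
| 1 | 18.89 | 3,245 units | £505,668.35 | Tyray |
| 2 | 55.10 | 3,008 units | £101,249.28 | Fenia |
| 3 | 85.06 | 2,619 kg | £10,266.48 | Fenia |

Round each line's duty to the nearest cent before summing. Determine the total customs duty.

£56,839.43

Line 1 (18.89, Tyray, 3,245 units, £505,668.35):
Base rate for 18.89 is 0.5%.
Duty = £505,668.35 × 0.5% = £2,528.34.
Line 2 (55.10, Fenia, 3,008 units, £101,249.28):
Base rate for 55.10 is £0.19/unit.
Additional duty on 55.10 from Fenia: +45.9% ad valorem. Applied ad valorem rate = 45.9%.
Duty = £101,249.28 × 45.9% + 3,008 × £0.19 = £47,044.94.
Line 3 (85.06, Fenia, 2,619 kg, £10,266.48):
Base rate for 85.06 is £0.05/kg.
85.06 has an FTA preferential rate, but origin Fenia is not Junesta; base rate stands.
Additional duty on 85.06 from Fenia: +69.5% ad valorem. Applied ad valorem rate = 69.5%.
Duty = £10,266.48 × 69.5% + 2,619 × £0.05 = £7,266.15.
Total = £2,528.34 + £47,044.94 + £7,266.15 = £56,839.43.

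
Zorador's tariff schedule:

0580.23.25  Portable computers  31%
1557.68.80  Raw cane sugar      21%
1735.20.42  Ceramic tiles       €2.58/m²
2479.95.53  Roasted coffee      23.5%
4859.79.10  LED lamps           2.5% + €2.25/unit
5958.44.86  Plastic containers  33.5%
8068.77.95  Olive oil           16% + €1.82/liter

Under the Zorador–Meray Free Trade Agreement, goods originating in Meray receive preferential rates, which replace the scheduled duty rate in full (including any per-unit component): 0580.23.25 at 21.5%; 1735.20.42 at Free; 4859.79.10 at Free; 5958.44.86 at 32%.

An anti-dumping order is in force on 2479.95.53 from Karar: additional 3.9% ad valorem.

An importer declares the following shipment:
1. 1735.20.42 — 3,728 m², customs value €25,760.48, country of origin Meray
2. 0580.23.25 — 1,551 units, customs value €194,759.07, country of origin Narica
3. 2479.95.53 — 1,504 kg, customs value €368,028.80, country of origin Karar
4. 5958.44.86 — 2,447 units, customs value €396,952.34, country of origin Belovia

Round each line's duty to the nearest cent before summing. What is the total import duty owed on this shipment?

Line 1 (1735.20.42, Meray, 3,728 m², €25,760.48):
Base rate for 1735.20.42 is €2.58/m².
Origin Meray qualifies under the Zorador–Meray agreement and 1735.20.42 is covered: preferential rate Free applies instead.
Duty = €25,760.48 × 0% = €0.00.
Line 2 (0580.23.25, Narica, 1,551 units, €194,759.07):
Base rate for 0580.23.25 is 31%.
0580.23.25 has an FTA preferential rate, but origin Narica is not Meray; base rate stands.
Duty = €194,759.07 × 31% = €60,375.31.
Line 3 (2479.95.53, Karar, 1,504 kg, €368,028.80):
Base rate for 2479.95.53 is 23.5%.
Additional duty on 2479.95.53 from Karar: +3.9%. Applied ad valorem rate: 23.5% + 3.9% = 27.4%.
Duty = €368,028.80 × 27.4% = €100,839.89.
Line 4 (5958.44.86, Belovia, 2,447 units, €396,952.34):
Base rate for 5958.44.86 is 33.5%.
5958.44.86 has an FTA preferential rate, but origin Belovia is not Meray; base rate stands.
Duty = €396,952.34 × 33.5% = €132,979.03.
Total = €0.00 + €60,375.31 + €100,839.89 + €132,979.03 = €294,194.23.

€294,194.23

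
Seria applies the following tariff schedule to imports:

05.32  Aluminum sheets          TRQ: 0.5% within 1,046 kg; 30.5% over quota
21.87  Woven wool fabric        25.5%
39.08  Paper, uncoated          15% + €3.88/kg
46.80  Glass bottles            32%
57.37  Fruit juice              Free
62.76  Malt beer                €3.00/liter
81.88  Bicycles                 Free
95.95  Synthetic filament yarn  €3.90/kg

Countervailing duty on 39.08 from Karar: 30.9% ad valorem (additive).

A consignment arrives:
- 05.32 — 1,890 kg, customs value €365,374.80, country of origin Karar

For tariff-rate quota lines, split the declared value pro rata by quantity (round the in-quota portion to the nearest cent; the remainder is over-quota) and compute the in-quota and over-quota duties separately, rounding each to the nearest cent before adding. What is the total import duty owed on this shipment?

€50,775.49

Line 1 (05.32, Karar, 1,890 kg, €365,374.80):
Code 05.32 is under a tariff-rate quota (threshold 1,046 kg). In-quota: 1,046 kg at 0.5%; over-quota: 844 kg at 30.5%.
Pro-rata value split: in-quota = €365,374.80 × 1,046/1,890 = €202,212.72; over-quota = €365,374.80 − €202,212.72 = €163,162.08.
In-quota duty = €202,212.72 × 0.5% = €1,011.06. Over-quota duty = €163,162.08 × 30.5% = €49,764.43.
Line duty = €1,011.06 + €49,764.43 = €50,775.49.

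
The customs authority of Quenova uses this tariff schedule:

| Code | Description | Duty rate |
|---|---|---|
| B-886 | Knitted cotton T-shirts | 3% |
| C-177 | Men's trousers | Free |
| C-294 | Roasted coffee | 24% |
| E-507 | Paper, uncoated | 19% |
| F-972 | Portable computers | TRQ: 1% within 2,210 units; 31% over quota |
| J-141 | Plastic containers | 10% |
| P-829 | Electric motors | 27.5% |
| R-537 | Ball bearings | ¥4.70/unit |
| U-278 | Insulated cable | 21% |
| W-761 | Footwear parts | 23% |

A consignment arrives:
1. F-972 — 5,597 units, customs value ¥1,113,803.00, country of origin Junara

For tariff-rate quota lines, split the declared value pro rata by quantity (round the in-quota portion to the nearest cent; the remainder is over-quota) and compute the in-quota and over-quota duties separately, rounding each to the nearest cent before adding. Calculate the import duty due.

Line 1 (F-972, Junara, 5,597 units, ¥1,113,803.00):
Code F-972 is under a tariff-rate quota (threshold 2,210 units). In-quota: 2,210 units at 1%; over-quota: 3,387 units at 31%.
Pro-rata value split: in-quota = ¥1,113,803.00 × 2,210/5,597 = ¥439,790.00; over-quota = ¥1,113,803.00 − ¥439,790.00 = ¥674,013.00.
In-quota duty = ¥439,790.00 × 1% = ¥4,397.90. Over-quota duty = ¥674,013.00 × 31% = ¥208,944.03.
Line duty = ¥4,397.90 + ¥208,944.03 = ¥213,341.93.

¥213,341.93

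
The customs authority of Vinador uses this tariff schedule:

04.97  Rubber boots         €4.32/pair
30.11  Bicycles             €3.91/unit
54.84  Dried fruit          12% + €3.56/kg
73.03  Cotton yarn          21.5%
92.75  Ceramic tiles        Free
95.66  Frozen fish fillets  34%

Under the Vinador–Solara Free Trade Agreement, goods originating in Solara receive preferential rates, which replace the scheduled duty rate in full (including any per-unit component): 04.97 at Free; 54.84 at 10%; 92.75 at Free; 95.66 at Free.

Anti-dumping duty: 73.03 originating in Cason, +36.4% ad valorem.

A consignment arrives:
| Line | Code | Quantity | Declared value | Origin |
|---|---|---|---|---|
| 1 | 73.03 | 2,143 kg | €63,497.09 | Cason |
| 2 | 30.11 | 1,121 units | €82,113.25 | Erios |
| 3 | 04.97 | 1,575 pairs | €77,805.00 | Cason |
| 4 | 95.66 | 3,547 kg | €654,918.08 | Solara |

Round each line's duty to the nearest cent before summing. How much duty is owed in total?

€47,951.93

Line 1 (73.03, Cason, 2,143 kg, €63,497.09):
Base rate for 73.03 is 21.5%.
Additional duty on 73.03 from Cason: +36.4%. Applied ad valorem rate: 21.5% + 36.4% = 57.9%.
Duty = €63,497.09 × 57.9% = €36,764.82.
Line 2 (30.11, Erios, 1,121 units, €82,113.25):
Base rate for 30.11 is €3.91/unit.
Duty = 1,121 × €3.91 = €4,383.11.
Line 3 (04.97, Cason, 1,575 pairs, €77,805.00):
Base rate for 04.97 is €4.32/pair.
04.97 has an FTA preferential rate, but origin Cason is not Solara; base rate stands.
Duty = 1,575 × €4.32 = €6,804.00.
Line 4 (95.66, Solara, 3,547 kg, €654,918.08):
Base rate for 95.66 is 34%.
Origin Solara qualifies under the Vinador–Solara agreement and 95.66 is covered: preferential rate Free applies instead.
Duty = €654,918.08 × 0% = €0.00.
Total = €36,764.82 + €4,383.11 + €6,804.00 + €0.00 = €47,951.93.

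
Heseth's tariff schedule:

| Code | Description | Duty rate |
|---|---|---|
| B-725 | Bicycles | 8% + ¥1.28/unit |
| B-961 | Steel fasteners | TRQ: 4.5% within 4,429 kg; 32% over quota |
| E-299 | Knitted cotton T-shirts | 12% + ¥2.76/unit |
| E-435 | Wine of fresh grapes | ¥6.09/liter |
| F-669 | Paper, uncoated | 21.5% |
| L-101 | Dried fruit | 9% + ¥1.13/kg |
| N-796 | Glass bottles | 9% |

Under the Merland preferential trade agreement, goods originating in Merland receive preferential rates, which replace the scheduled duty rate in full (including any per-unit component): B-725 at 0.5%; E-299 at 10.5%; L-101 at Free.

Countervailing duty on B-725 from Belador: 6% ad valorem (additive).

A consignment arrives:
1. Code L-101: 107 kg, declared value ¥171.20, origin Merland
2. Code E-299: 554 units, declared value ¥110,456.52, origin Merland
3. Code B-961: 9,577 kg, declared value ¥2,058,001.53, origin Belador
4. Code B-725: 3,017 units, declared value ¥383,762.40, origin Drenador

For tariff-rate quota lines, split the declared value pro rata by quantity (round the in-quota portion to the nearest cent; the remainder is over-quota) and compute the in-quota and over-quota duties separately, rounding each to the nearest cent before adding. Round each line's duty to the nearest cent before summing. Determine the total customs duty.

¥442,990.52

Line 1 (L-101, Merland, 107 kg, ¥171.20):
Base rate for L-101 is 9% + ¥1.13/kg.
Origin Merland qualifies under the Heseth–Merland agreement and L-101 is covered: preferential rate Free applies instead.
Duty = ¥171.20 × 0% = ¥0.00.
Line 2 (E-299, Merland, 554 units, ¥110,456.52):
Base rate for E-299 is 12% + ¥2.76/unit.
Origin Merland qualifies under the Heseth–Merland agreement and E-299 is covered: preferential rate 10.5% applies instead.
Duty = ¥110,456.52 × 10.5% = ¥11,597.93.
Line 3 (B-961, Belador, 9,577 kg, ¥2,058,001.53):
Code B-961 is under a tariff-rate quota (threshold 4,429 kg). In-quota: 4,429 kg at 4.5%; over-quota: 5,148 kg at 32%.
Pro-rata value split: in-quota = ¥2,058,001.53 × 4,429/9,577 = ¥951,747.81; over-quota = ¥2,058,001.53 − ¥951,747.81 = ¥1,106,253.72.
In-quota duty = ¥951,747.81 × 4.5% = ¥42,828.65. Over-quota duty = ¥1,106,253.72 × 32% = ¥354,001.19.
Line duty = ¥42,828.65 + ¥354,001.19 = ¥396,829.84.
Line 4 (B-725, Drenador, 3,017 units, ¥383,762.40):
Base rate for B-725 is 8% + ¥1.28/unit.
B-725 has an FTA preferential rate, but origin Drenador is not Merland; base rate stands.
The additional-duty order on B-725 targets Belador, not Drenador; it does not apply.
Duty = ¥383,762.40 × 8% + 3,017 × ¥1.28 = ¥34,562.75.
Total = ¥0.00 + ¥11,597.93 + ¥396,829.84 + ¥34,562.75 = ¥442,990.52.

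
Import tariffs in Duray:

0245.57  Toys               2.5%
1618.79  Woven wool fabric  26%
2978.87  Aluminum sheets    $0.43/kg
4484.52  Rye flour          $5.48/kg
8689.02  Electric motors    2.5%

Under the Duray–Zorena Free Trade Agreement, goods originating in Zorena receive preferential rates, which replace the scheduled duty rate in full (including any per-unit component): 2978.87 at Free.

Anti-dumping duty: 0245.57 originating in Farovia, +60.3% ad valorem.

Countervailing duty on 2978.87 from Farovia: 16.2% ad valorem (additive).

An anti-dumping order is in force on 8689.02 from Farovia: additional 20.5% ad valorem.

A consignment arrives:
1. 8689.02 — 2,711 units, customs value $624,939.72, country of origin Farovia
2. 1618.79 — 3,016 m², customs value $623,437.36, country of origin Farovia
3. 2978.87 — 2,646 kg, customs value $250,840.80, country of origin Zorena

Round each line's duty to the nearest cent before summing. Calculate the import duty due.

Line 1 (8689.02, Farovia, 2,711 units, $624,939.72):
Base rate for 8689.02 is 2.5%.
Additional duty on 8689.02 from Farovia: +20.5%. Applied ad valorem rate: 2.5% + 20.5% = 23%.
Duty = $624,939.72 × 23% = $143,736.14.
Line 2 (1618.79, Farovia, 3,016 m², $623,437.36):
Base rate for 1618.79 is 26%.
Duty = $623,437.36 × 26% = $162,093.71.
Line 3 (2978.87, Zorena, 2,646 kg, $250,840.80):
Base rate for 2978.87 is $0.43/kg.
Origin Zorena qualifies under the Duray–Zorena agreement and 2978.87 is covered: preferential rate Free applies instead.
The additional-duty order on 2978.87 targets Farovia, not Zorena; it does not apply.
Duty = $250,840.80 × 0% = $0.00.
Total = $143,736.14 + $162,093.71 + $0.00 = $305,829.85.

$305,829.85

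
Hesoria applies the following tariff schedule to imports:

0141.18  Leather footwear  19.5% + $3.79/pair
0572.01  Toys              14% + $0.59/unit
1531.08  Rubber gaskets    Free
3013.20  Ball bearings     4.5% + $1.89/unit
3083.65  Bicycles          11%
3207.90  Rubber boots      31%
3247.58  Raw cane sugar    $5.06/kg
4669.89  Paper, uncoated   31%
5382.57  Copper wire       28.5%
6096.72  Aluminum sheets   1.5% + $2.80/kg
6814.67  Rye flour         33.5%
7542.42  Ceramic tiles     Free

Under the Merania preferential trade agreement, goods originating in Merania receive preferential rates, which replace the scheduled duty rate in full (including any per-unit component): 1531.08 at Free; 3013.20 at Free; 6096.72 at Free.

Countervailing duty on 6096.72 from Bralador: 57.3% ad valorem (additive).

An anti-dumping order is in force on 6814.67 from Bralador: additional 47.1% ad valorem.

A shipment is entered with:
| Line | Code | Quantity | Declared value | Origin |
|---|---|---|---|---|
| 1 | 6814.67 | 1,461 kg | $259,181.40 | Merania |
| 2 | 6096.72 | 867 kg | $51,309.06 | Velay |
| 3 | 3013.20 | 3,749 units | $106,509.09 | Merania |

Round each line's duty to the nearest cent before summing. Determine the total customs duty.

$90,023.01

Line 1 (6814.67, Merania, 1,461 kg, $259,181.40):
Base rate for 6814.67 is 33.5%.
Origin Merania is the FTA partner but 6814.67 is not on the preference list; base rate stands.
The additional-duty order on 6814.67 targets Bralador, not Merania; it does not apply.
Duty = $259,181.40 × 33.5% = $86,825.77.
Line 2 (6096.72, Velay, 867 kg, $51,309.06):
Base rate for 6096.72 is 1.5% + $2.80/kg.
6096.72 has an FTA preferential rate, but origin Velay is not Merania; base rate stands.
The additional-duty order on 6096.72 targets Bralador, not Velay; it does not apply.
Duty = $51,309.06 × 1.5% + 867 × $2.80 = $3,197.24.
Line 3 (3013.20, Merania, 3,749 units, $106,509.09):
Base rate for 3013.20 is 4.5% + $1.89/unit.
Origin Merania qualifies under the Hesoria–Merania agreement and 3013.20 is covered: preferential rate Free applies instead.
Duty = $106,509.09 × 0% = $0.00.
Total = $86,825.77 + $3,197.24 + $0.00 = $90,023.01.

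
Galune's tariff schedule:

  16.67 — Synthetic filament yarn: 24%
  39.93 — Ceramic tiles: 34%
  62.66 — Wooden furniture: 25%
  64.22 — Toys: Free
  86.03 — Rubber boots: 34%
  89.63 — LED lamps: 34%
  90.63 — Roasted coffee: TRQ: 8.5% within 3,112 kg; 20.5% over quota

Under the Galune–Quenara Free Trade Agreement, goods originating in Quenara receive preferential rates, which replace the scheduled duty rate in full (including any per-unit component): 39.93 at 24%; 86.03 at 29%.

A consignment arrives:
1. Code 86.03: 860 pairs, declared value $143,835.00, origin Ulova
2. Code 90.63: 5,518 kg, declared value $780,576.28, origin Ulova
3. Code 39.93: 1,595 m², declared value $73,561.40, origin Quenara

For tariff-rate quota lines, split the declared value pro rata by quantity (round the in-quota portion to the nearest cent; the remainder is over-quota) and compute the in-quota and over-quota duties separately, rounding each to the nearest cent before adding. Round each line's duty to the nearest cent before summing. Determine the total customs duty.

$173,749.96

Line 1 (86.03, Ulova, 860 pairs, $143,835.00):
Base rate for 86.03 is 34%.
86.03 has an FTA preferential rate, but origin Ulova is not Quenara; base rate stands.
Duty = $143,835.00 × 34% = $48,903.90.
Line 2 (90.63, Ulova, 5,518 kg, $780,576.28):
Code 90.63 is under a tariff-rate quota (threshold 3,112 kg). In-quota: 3,112 kg at 8.5%; over-quota: 2,406 kg at 20.5%.
Pro-rata value split: in-quota = $780,576.28 × 3,112/5,518 = $440,223.52; over-quota = $780,576.28 − $440,223.52 = $340,352.76.
In-quota duty = $440,223.52 × 8.5% = $37,419.00. Over-quota duty = $340,352.76 × 20.5% = $69,772.32.
Line duty = $37,419.00 + $69,772.32 = $107,191.32.
Line 3 (39.93, Quenara, 1,595 m², $73,561.40):
Base rate for 39.93 is 34%.
Origin Quenara qualifies under the Galune–Quenara agreement and 39.93 is covered: preferential rate 24% applies instead.
Duty = $73,561.40 × 24% = $17,654.74.
Total = $48,903.90 + $107,191.32 + $17,654.74 = $173,749.96.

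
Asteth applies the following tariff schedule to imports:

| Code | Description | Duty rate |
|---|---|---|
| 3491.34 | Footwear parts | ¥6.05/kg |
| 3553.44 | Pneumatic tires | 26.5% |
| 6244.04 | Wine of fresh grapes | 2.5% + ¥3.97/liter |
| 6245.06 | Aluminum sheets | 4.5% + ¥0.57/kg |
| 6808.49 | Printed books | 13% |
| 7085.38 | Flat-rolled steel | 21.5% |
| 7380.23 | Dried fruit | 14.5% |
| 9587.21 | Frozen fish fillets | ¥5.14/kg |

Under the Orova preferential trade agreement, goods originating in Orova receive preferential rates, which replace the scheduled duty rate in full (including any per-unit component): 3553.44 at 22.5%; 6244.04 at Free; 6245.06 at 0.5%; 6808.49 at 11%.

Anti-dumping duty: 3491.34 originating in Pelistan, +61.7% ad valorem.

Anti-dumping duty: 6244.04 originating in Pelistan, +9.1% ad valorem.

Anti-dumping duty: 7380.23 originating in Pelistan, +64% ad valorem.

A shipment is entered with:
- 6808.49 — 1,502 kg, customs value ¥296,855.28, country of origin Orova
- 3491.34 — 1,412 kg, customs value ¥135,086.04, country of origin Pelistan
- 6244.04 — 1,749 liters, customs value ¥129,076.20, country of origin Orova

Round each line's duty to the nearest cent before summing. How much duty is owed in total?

Line 1 (6808.49, Orova, 1,502 kg, ¥296,855.28):
Base rate for 6808.49 is 13%.
Origin Orova qualifies under the Asteth–Orova agreement and 6808.49 is covered: preferential rate 11% applies instead.
Duty = ¥296,855.28 × 11% = ¥32,654.08.
Line 2 (3491.34, Pelistan, 1,412 kg, ¥135,086.04):
Base rate for 3491.34 is ¥6.05/kg.
Additional duty on 3491.34 from Pelistan: +61.7% ad valorem. Applied ad valorem rate = 61.7%.
Duty = ¥135,086.04 × 61.7% + 1,412 × ¥6.05 = ¥91,890.69.
Line 3 (6244.04, Orova, 1,749 liters, ¥129,076.20):
Base rate for 6244.04 is 2.5% + ¥3.97/liter.
Origin Orova qualifies under the Asteth–Orova agreement and 6244.04 is covered: preferential rate Free applies instead.
The additional-duty order on 6244.04 targets Pelistan, not Orova; it does not apply.
Duty = ¥129,076.20 × 0% = ¥0.00.
Total = ¥32,654.08 + ¥91,890.69 + ¥0.00 = ¥124,544.77.

¥124,544.77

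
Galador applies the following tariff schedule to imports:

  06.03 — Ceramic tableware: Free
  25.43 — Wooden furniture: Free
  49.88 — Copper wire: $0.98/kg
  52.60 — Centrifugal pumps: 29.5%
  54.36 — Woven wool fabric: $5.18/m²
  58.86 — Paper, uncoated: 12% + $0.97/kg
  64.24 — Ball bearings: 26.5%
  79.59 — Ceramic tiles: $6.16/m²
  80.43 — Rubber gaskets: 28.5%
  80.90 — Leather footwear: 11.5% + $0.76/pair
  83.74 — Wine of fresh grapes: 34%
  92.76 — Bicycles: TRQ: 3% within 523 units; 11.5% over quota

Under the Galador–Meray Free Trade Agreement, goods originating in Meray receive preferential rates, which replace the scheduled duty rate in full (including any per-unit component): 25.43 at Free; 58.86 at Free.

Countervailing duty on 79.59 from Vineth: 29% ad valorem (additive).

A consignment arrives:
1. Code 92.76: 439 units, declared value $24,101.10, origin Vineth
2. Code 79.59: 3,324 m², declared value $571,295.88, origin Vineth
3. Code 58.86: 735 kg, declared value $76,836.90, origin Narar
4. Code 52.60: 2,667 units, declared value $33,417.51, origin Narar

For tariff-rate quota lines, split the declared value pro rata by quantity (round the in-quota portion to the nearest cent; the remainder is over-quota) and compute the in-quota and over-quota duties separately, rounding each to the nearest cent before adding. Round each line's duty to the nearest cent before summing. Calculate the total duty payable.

$206,666.23

Line 1 (92.76, Vineth, 439 units, $24,101.10):
Code 92.76 is under a tariff-rate quota (threshold 523 units). Quantity 439 units is within the quota, so the in-quota rate 3% applies to the full value.
Duty = $24,101.10 × 3% = $723.03.
Line 2 (79.59, Vineth, 3,324 m², $571,295.88):
Base rate for 79.59 is $6.16/m².
Additional duty on 79.59 from Vineth: +29% ad valorem. Applied ad valorem rate = 29%.
Duty = $571,295.88 × 29% + 3,324 × $6.16 = $186,151.65.
Line 3 (58.86, Narar, 735 kg, $76,836.90):
Base rate for 58.86 is 12% + $0.97/kg.
58.86 has an FTA preferential rate, but origin Narar is not Meray; base rate stands.
Duty = $76,836.90 × 12% + 735 × $0.97 = $9,933.38.
Line 4 (52.60, Narar, 2,667 units, $33,417.51):
Base rate for 52.60 is 29.5%.
Duty = $33,417.51 × 29.5% = $9,858.17.
Total = $723.03 + $186,151.65 + $9,933.38 + $9,858.17 = $206,666.23.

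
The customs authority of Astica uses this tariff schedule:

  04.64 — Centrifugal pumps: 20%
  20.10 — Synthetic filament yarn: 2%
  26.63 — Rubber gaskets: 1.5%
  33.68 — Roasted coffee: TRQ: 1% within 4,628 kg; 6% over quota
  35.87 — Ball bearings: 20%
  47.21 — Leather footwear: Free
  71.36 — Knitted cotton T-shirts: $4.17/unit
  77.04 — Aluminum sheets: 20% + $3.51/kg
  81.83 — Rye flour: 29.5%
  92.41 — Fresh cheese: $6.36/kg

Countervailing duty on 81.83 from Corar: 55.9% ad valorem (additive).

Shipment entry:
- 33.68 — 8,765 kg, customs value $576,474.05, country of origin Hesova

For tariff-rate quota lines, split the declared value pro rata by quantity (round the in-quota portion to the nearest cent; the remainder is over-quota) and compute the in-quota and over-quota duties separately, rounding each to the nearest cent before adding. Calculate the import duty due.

Line 1 (33.68, Hesova, 8,765 kg, $576,474.05):
Code 33.68 is under a tariff-rate quota (threshold 4,628 kg). In-quota: 4,628 kg at 1%; over-quota: 4,137 kg at 6%.
Pro-rata value split: in-quota = $576,474.05 × 4,628/8,765 = $304,383.56; over-quota = $576,474.05 − $304,383.56 = $272,090.49.
In-quota duty = $304,383.56 × 1% = $3,043.84. Over-quota duty = $272,090.49 × 6% = $16,325.43.
Line duty = $3,043.84 + $16,325.43 = $19,369.27.

$19,369.27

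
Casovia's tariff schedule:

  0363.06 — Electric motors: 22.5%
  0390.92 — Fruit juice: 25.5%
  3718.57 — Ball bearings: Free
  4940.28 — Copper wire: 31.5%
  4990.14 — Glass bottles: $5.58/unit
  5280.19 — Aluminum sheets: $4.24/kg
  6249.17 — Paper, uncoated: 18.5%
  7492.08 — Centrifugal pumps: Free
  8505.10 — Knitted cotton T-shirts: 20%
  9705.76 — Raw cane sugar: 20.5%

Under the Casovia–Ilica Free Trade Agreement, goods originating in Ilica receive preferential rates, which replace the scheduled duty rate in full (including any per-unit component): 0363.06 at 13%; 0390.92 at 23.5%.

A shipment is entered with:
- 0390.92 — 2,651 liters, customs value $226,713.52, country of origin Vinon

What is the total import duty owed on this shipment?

Line 1 (0390.92, Vinon, 2,651 liters, $226,713.52):
Base rate for 0390.92 is 25.5%.
0390.92 has an FTA preferential rate, but origin Vinon is not Ilica; base rate stands.
Duty = $226,713.52 × 25.5% = $57,811.95.

$57,811.95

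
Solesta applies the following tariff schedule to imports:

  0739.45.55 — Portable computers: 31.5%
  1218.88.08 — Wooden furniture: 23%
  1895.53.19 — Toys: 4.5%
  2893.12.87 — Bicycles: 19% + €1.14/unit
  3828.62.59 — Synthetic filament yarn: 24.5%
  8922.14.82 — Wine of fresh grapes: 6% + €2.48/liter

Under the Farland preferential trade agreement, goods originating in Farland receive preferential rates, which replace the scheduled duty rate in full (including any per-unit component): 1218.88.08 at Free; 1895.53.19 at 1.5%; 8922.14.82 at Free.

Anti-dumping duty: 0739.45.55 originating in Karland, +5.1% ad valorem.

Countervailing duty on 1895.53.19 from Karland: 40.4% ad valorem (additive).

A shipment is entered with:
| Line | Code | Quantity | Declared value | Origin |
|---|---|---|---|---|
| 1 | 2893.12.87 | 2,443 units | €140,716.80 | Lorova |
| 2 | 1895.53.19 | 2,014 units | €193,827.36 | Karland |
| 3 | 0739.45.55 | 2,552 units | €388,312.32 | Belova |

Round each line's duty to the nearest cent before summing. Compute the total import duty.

Line 1 (2893.12.87, Lorova, 2,443 units, €140,716.80):
Base rate for 2893.12.87 is 19% + €1.14/unit.
Duty = €140,716.80 × 19% + 2,443 × €1.14 = €29,521.21.
Line 2 (1895.53.19, Karland, 2,014 units, €193,827.36):
Base rate for 1895.53.19 is 4.5%.
1895.53.19 has an FTA preferential rate, but origin Karland is not Farland; base rate stands.
Additional duty on 1895.53.19 from Karland: +40.4%. Applied ad valorem rate: 4.5% + 40.4% = 44.9%.
Duty = €193,827.36 × 44.9% = €87,028.48.
Line 3 (0739.45.55, Belova, 2,552 units, €388,312.32):
Base rate for 0739.45.55 is 31.5%.
The additional-duty order on 0739.45.55 targets Karland, not Belova; it does not apply.
Duty = €388,312.32 × 31.5% = €122,318.38.
Total = €29,521.21 + €87,028.48 + €122,318.38 = €238,868.07.

€238,868.07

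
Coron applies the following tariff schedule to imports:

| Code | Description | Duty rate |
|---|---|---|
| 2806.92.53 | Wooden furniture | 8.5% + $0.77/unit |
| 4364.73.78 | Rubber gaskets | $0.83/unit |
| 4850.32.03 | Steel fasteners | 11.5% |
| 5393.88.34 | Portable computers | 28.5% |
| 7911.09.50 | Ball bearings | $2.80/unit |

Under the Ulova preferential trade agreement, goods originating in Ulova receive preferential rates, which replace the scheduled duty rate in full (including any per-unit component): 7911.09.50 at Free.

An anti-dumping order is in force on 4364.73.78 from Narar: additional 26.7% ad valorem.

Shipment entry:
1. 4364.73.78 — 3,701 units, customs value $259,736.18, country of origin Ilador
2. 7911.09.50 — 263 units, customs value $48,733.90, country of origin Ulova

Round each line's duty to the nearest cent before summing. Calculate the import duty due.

$3,071.83

Line 1 (4364.73.78, Ilador, 3,701 units, $259,736.18):
Base rate for 4364.73.78 is $0.83/unit.
The additional-duty order on 4364.73.78 targets Narar, not Ilador; it does not apply.
Duty = 3,701 × $0.83 = $3,071.83.
Line 2 (7911.09.50, Ulova, 263 units, $48,733.90):
Base rate for 7911.09.50 is $2.80/unit.
Origin Ulova qualifies under the Coron–Ulova agreement and 7911.09.50 is covered: preferential rate Free applies instead.
Duty = $48,733.90 × 0% = $0.00.
Total = $3,071.83 + $0.00 = $3,071.83.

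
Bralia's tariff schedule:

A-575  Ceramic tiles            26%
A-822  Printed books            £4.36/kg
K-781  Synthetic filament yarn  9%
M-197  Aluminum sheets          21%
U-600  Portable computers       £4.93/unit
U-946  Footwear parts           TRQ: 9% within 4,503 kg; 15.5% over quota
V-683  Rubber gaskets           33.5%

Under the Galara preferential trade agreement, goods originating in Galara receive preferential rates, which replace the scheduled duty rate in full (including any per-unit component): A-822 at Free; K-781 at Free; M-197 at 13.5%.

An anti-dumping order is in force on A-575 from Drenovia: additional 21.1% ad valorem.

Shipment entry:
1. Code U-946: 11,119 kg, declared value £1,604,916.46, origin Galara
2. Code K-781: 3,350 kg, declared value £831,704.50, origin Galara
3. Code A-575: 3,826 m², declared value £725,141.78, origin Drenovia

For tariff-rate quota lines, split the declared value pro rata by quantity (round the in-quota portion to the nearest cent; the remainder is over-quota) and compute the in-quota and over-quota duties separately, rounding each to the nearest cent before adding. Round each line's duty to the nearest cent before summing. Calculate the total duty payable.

Line 1 (U-946, Galara, 11,119 kg, £1,604,916.46):
Code U-946 is under a tariff-rate quota (threshold 4,503 kg). In-quota: 4,503 kg at 9%; over-quota: 6,616 kg at 15.5%.
Pro-rata value split: in-quota = £1,604,916.46 × 4,503/11,119 = £649,963.02; over-quota = £1,604,916.46 − £649,963.02 = £954,953.44.
In-quota duty = £649,963.02 × 9% = £58,496.67. Over-quota duty = £954,953.44 × 15.5% = £148,017.78.
Line duty = £58,496.67 + £148,017.78 = £206,514.45.
Line 2 (K-781, Galara, 3,350 kg, £831,704.50):
Base rate for K-781 is 9%.
Origin Galara qualifies under the Bralia–Galara agreement and K-781 is covered: preferential rate Free applies instead.
Duty = £831,704.50 × 0% = £0.00.
Line 3 (A-575, Drenovia, 3,826 m², £725,141.78):
Base rate for A-575 is 26%.
Additional duty on A-575 from Drenovia: +21.1%. Applied ad valorem rate: 26% + 21.1% = 47.1%.
Duty = £725,141.78 × 47.1% = £341,541.78.
Total = £206,514.45 + £0.00 + £341,541.78 = £548,056.23.

£548,056.23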